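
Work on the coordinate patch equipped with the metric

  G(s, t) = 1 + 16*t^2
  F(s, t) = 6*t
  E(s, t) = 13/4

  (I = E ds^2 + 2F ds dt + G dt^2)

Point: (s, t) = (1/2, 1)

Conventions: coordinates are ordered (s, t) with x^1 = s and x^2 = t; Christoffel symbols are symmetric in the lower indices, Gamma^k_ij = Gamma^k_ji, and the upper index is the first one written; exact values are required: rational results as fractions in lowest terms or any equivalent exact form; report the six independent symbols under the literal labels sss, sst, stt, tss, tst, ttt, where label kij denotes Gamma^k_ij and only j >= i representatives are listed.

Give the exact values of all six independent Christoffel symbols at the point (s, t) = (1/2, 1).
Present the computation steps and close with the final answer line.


E = 13/4, F = 6, G = 17 at the point
E_s = 0, E_t = 0, F_s = 0, F_t = 6, G_s = 0, G_t = 32
EG - F^2 = 77/4;  g^inv = (4/77) * [[17, -6], [-6, 13/4]]
first-kind symbols [ij,l] = (1/2)(d_i g_jl + d_j g_il - d_l g_ij): [ss,s] = E_s/2 = 0, [ss,t] = F_s - E_t/2 = 0, [st,s] = E_t/2 = 0, [st,t] = G_s/2 = 0, [tt,s] = F_t - G_s/2 = 6, [tt,t] = G_t/2 = 16
Gamma^s_ij = (G*[ij,s] - F*[ij,t])/(EG - F^2), Gamma^t_ij = (E*[ij,t] - F*[ij,s])/(EG - F^2)

Answer: Gamma_sss = 0, Gamma_sst = 0, Gamma_stt = 24/77, Gamma_tss = 0, Gamma_tst = 0, Gamma_ttt = 64/77


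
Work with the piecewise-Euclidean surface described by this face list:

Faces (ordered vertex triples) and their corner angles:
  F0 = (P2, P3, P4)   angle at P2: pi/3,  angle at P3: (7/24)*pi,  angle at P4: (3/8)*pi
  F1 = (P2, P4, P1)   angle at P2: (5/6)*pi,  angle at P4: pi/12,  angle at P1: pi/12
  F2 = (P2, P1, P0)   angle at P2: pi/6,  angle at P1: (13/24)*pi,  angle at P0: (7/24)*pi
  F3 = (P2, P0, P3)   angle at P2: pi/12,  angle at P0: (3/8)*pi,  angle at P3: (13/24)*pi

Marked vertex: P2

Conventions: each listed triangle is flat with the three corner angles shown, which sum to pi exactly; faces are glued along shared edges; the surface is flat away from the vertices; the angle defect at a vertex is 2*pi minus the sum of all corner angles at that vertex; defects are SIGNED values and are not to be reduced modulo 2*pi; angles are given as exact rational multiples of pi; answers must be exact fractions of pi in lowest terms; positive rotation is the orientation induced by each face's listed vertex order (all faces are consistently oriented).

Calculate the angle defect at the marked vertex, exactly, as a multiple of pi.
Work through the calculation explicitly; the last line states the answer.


Sum of corner angles at P2: (17/12)*pi
defect = 2*pi - (17/12)*pi

Answer: defect(P2) = (7/12)*pi


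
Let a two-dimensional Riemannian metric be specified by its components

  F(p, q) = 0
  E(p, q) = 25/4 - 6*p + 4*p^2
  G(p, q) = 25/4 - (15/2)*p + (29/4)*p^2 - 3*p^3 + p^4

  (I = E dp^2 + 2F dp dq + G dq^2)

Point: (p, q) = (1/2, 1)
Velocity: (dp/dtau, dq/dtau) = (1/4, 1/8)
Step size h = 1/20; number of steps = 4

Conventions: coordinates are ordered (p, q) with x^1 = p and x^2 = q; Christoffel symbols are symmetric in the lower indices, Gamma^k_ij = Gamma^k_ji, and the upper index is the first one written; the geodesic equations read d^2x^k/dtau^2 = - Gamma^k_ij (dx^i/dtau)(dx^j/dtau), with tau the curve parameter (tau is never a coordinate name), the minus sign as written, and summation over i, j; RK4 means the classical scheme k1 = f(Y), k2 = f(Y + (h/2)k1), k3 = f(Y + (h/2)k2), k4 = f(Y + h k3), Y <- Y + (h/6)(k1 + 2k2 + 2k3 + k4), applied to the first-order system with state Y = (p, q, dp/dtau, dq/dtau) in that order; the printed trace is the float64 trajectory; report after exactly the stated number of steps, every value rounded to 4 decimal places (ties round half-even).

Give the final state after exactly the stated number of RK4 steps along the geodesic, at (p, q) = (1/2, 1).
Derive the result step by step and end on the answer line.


f(Y) = (dp/dtau, dq/dtau, -Gamma^p_ij Y'^i Y'^j, -Gamma^q_ij Y'^i Y'^j) with the Gammas evaluated at the stage position; h = 0.050000; intermediate values shown to 6 dp
step 0: p = 0.5000, q = 1.0000, dp/dtau = 0.2500, dq/dtau = 0.1250
step 1:
  k1: at (p, q) = (0.500000, 1.000000), (dp/dtau, dq/dtau) = (0.250000, 0.125000); Gamma_ppp = -0.235294, Gamma_ppq = 0.000000, Gamma_pqq = 0.235294, Gamma_qpp = 0.000000, Gamma_qpq = -0.250000, Gamma_qqq = 0.000000; k1 = (0.250000, 0.125000, 0.011029, 0.015625)
  k2: at (p, q) = (0.506250, 1.003125), (dp/dtau, dq/dtau) = (0.250276, 0.125391); Gamma_ppp = -0.230080, Gamma_ppq = 0.000000, Gamma_pqq = 0.229725, Gamma_qpp = 0.000000, Gamma_qpq = -0.244127, Gamma_qqq = 0.000000; k2 = (0.250276, 0.125391, 0.010800, 0.015322)
  k3: at (p, q) = (0.506257, 1.003135), (dp/dtau, dq/dtau) = (0.250270, 0.125383); Gamma_ppp = -0.230074, Gamma_ppq = 0.000000, Gamma_pqq = 0.229719, Gamma_qpp = 0.000000, Gamma_qpq = -0.244120, Gamma_qqq = 0.000000; k3 = (0.250270, 0.125383, 0.010799, 0.015321)
  k4: at (p, q) = (0.512513, 1.006269), (dp/dtau, dq/dtau) = (0.250540, 0.125766); Gamma_ppp = -0.224807, Gamma_ppq = 0.000000, Gamma_pqq = 0.224122, Gamma_qpp = 0.000000, Gamma_qpq = -0.238213, Gamma_qqq = 0.000000; k4 = (0.250540, 0.125766, 0.010566, 0.015012)
  Y <- Y + (h/6)(k1 + 2k2 + 2k3 + k4): p = 0.5125, q = 1.0063, dp/dtau = 0.2505, dq/dtau = 0.1258
step 2:
  k1: at (p, q) = (0.512514, 1.006269), (dp/dtau, dq/dtau) = (0.250540, 0.125766); Gamma_ppp = -0.224807, Gamma_ppq = 0.000000, Gamma_pqq = 0.224122, Gamma_qpp = 0.000000, Gamma_qpq = -0.238213, Gamma_qqq = 0.000000; k1 = (0.250540, 0.125766, 0.010566, 0.015012)
  k2: at (p, q) = (0.518777, 1.009413), (dp/dtau, dq/dtau) = (0.250804, 0.126141); Gamma_ppp = -0.219488, Gamma_ppq = 0.000000, Gamma_pqq = 0.218497, Gamma_qpp = 0.000000, Gamma_qpq = -0.232272, Gamma_qqq = 0.000000; k2 = (0.250804, 0.126141, 0.010330, 0.014697)
  k3: at (p, q) = (0.518784, 1.009423), (dp/dtau, dq/dtau) = (0.250798, 0.126133); Gamma_ppp = -0.219483, Gamma_ppq = 0.000000, Gamma_pqq = 0.218491, Gamma_qpp = 0.000000, Gamma_qpq = -0.232266, Gamma_qqq = 0.000000; k3 = (0.250798, 0.126133, 0.010329, 0.014695)
  k4: at (p, q) = (0.525054, 1.012576), (dp/dtau, dq/dtau) = (0.251056, 0.126501); Gamma_ppp = -0.214112, Gamma_ppq = 0.000000, Gamma_pqq = 0.212838, Gamma_qpp = 0.000000, Gamma_qpq = -0.226293, Gamma_qqq = 0.000000; k4 = (0.251056, 0.126501, 0.010089, 0.014374)
  Y <- Y + (h/6)(k1 + 2k2 + 2k3 + k4): p = 0.5251, q = 1.0126, dp/dtau = 0.2511, dq/dtau = 0.1265
step 3:
  k1: at (p, q) = (0.525054, 1.012576), (dp/dtau, dq/dtau) = (0.251056, 0.126501); Gamma_ppp = -0.214112, Gamma_ppq = 0.000000, Gamma_pqq = 0.212838, Gamma_qpp = 0.000000, Gamma_qpq = -0.226293, Gamma_qqq = 0.000000; k1 = (0.251056, 0.126501, 0.010089, 0.014374)
  k2: at (p, q) = (0.531330, 1.015739), (dp/dtau, dq/dtau) = (0.251309, 0.126860); Gamma_ppp = -0.208691, Gamma_ppq = 0.000000, Gamma_pqq = 0.207159, Gamma_qpp = 0.000000, Gamma_qpq = -0.220287, Gamma_qqq = 0.000000; k2 = (0.251309, 0.126860, 0.009846, 0.014046)
  k3: at (p, q) = (0.531336, 1.015748), (dp/dtau, dq/dtau) = (0.251303, 0.126852); Gamma_ppp = -0.208686, Gamma_ppq = 0.000000, Gamma_pqq = 0.207153, Gamma_qpp = 0.000000, Gamma_qpq = -0.220281, Gamma_qqq = 0.000000; k3 = (0.251303, 0.126852, 0.009846, 0.014044)
  k4: at (p, q) = (0.537619, 1.018919), (dp/dtau, dq/dtau) = (0.251549, 0.127203); Gamma_ppp = -0.203215, Gamma_ppq = 0.000000, Gamma_pqq = 0.201448, Gamma_qpp = 0.000000, Gamma_qpq = -0.214245, Gamma_qqq = 0.000000; k4 = (0.251549, 0.127203, 0.009599, 0.013711)
  Y <- Y + (h/6)(k1 + 2k2 + 2k3 + k4): p = 0.5376, q = 1.0189, dp/dtau = 0.2515, dq/dtau = 0.1272
step 4:
  k1: at (p, q) = (0.537619, 1.018919), (dp/dtau, dq/dtau) = (0.251549, 0.127203); Gamma_ppp = -0.203215, Gamma_ppq = 0.000000, Gamma_pqq = 0.201448, Gamma_qpp = 0.000000, Gamma_qpq = -0.214244, Gamma_qqq = 0.000000; k1 = (0.251549, 0.127203, 0.009599, 0.013711)
  k2: at (p, q) = (0.543908, 1.022099), (dp/dtau, dq/dtau) = (0.251789, 0.127546); Gamma_ppp = -0.197696, Gamma_ppq = 0.000000, Gamma_pqq = 0.195716, Gamma_qpp = 0.000000, Gamma_qpq = -0.208177, Gamma_qqq = 0.000000; k2 = (0.251789, 0.127546, 0.009350, 0.013371)
  k3: at (p, q) = (0.543914, 1.022107), (dp/dtau, dq/dtau) = (0.251782, 0.127537); Gamma_ppp = -0.197690, Gamma_ppq = 0.000000, Gamma_pqq = 0.195711, Gamma_qpp = 0.000000, Gamma_qpq = -0.208171, Gamma_qqq = 0.000000; k3 = (0.251782, 0.127537, 0.009349, 0.013369)
  k4: at (p, q) = (0.550208, 1.025296), (dp/dtau, dq/dtau) = (0.252016, 0.127871); Gamma_ppp = -0.192123, Gamma_ppq = 0.000000, Gamma_pqq = 0.189954, Gamma_qpp = 0.000000, Gamma_qpq = -0.202074, Gamma_qqq = 0.000000; k4 = (0.252016, 0.127871, 0.009096, 0.013024)
  Y <- Y + (h/6)(k1 + 2k2 + 2k3 + k4): p = 0.5502, q = 1.0253, dp/dtau = 0.2520, dq/dtau = 0.1279

Answer: p = 0.5502, q = 1.0253, dp/dtau = 0.2520, dq/dtau = 0.1279


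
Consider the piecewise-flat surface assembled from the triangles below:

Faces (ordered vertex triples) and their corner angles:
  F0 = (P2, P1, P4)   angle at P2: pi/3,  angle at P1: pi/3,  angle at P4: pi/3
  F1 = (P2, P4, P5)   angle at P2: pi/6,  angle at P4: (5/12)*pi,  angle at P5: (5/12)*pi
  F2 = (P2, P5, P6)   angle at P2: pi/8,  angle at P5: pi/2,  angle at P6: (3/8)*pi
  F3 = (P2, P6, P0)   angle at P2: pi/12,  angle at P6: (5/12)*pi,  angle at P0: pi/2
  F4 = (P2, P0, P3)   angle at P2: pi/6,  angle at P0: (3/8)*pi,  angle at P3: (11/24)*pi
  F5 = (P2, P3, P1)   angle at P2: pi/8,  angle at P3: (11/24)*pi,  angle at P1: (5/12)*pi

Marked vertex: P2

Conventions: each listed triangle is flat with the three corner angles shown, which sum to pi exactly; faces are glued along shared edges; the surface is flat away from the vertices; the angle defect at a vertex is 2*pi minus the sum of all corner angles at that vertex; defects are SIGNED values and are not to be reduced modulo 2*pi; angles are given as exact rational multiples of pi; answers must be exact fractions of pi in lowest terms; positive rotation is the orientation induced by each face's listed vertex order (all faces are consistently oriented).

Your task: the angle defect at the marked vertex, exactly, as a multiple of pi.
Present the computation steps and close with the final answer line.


Sum of corner angles at P2: pi
defect = 2*pi - pi

Answer: defect(P2) = pi


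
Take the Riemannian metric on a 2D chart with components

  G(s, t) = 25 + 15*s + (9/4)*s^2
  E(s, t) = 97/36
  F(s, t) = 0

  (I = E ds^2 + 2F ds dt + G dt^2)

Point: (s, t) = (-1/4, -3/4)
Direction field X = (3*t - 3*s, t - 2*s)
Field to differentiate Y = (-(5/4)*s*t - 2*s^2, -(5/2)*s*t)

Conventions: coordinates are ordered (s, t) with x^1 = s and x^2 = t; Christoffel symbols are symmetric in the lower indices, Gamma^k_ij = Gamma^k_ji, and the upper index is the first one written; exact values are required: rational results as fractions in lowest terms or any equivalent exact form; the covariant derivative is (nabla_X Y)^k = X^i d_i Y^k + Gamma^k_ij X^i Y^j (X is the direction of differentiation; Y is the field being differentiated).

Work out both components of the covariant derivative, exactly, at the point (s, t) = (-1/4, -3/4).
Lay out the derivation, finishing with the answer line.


E = 97/36, F = 0, G = 1369/64 at the point
E_s = 0, E_t = 0, F_s = 0, F_t = 0, G_s = 111/8, G_t = 0
EG - F^2 = 132793/2304;  g^inv = (2304/132793) * [[1369/64, 0], [0, 97/36]]
first-kind symbols [ij,l] = (1/2)(d_i g_jl + d_j g_il - d_l g_ij): [ss,s] = E_s/2 = 0, [ss,t] = F_s - E_t/2 = 0, [st,s] = E_t/2 = 0, [st,t] = G_s/2 = 111/16, [tt,s] = F_t - G_s/2 = -111/16, [tt,t] = G_t/2 = 0
Gamma^s_ij = (G*[ij,s] - F*[ij,t])/(EG - F^2), Gamma^t_ij = (E*[ij,t] - F*[ij,s])/(EG - F^2)
Gamma_sss = 0, Gamma_sst = 0, Gamma_stt = -999/388, Gamma_tss = 0, Gamma_tst = 12/37, Gamma_ttt = 0
X = (-3/2, -1/4), Y = (-23/64, -15/32) at the point

Answer: (nabla_X Y)^s = -163201/49664, (nabla_X Y)^t = -6421/2368


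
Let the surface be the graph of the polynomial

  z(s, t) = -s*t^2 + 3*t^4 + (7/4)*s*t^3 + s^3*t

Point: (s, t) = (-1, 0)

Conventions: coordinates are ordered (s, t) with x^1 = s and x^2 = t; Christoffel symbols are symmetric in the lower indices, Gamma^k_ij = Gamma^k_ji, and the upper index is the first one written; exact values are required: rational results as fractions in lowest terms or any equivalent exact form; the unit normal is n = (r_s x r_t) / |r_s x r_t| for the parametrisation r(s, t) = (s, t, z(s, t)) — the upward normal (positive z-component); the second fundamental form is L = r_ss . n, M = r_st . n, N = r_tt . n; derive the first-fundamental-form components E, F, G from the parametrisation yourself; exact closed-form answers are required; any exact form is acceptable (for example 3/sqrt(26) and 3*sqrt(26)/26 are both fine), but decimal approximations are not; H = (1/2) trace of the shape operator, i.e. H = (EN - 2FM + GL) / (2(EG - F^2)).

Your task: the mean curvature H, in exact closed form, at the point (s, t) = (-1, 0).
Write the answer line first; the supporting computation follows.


Answer: H = sqrt(2)/4

z_s = 0, z_t = -1, z_ss = 0, z_st = 3, z_tt = 2
E = 1, F = 0, G = 2; answer radicand W^2 = 2
unnormalised second-form numerators: l = 0, m = 3, n = 2; L = l/sqrt(2), and similarly M = m/sqrt(W^2), N = n/sqrt(W^2)
H = (E*n - 2*F*m + G*l) / (2*(EG - F^2)*sqrt(W^2)); E*n - 2*F*m + G*l = 2, EG - F^2 = 2, so H = (1/2)/sqrt(2)


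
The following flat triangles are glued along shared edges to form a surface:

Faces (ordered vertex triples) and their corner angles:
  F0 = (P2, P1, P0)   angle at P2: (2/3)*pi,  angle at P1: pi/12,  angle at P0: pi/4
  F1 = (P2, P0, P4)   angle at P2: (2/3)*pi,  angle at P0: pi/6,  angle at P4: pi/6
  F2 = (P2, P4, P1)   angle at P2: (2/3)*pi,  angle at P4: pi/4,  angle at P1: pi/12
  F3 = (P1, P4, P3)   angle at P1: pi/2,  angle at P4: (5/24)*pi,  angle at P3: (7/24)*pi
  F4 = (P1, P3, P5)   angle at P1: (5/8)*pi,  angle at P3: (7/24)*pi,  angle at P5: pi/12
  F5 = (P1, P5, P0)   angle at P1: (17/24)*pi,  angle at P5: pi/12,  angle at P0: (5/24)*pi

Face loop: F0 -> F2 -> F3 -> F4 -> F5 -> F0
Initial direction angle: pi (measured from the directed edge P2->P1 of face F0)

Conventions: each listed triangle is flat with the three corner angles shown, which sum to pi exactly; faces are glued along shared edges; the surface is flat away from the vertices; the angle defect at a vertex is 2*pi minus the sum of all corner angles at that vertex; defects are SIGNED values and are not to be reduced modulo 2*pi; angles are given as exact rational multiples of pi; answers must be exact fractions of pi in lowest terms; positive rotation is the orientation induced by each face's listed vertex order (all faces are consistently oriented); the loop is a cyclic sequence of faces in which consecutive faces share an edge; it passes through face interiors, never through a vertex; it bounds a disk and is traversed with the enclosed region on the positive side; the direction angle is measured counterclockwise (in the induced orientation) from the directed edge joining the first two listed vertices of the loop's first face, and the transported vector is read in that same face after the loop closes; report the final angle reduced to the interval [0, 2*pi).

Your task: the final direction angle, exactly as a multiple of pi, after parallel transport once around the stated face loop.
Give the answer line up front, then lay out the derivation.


Answer: final direction angle = pi

enclosed vertex P1: corner angles sum to 2*pi, defect = 2*pi - 2*pi = 0
transport around the loop rotates by the sum of enclosed defects; add to the initial angle mod 2*pi
final angle = pi + 0 = pi (mod 2*pi)


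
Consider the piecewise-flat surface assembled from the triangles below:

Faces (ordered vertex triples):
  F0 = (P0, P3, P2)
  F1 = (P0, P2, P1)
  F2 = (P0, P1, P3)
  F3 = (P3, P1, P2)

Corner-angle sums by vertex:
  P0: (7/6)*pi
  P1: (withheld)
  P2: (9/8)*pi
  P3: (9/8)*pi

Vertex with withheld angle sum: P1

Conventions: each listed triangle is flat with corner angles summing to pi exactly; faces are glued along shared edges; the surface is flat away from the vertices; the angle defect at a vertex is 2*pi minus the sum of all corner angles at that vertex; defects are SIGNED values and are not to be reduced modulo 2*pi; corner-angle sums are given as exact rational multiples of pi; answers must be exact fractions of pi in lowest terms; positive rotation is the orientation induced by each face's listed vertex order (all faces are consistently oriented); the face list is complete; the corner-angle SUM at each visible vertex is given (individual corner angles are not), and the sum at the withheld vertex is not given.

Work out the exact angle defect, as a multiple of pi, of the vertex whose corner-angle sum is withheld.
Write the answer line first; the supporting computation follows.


Answer: defect(P1) = (17/12)*pi

V = 4, E = 6, F = 4; chi = V - E + F = 2
Gauss-Bonnet: total defect = 2*pi*chi = 4*pi; visible defects sum to (31/12)*pi


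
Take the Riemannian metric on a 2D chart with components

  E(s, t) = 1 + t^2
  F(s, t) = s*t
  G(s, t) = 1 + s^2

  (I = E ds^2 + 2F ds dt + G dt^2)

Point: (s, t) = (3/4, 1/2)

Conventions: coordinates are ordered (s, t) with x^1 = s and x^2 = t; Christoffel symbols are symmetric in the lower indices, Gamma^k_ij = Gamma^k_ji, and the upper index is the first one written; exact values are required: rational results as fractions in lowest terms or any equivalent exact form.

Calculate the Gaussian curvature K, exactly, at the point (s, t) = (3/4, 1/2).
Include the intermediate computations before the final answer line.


E = 5/4, F = 3/8, G = 25/16, EG - F^2 = 29/16 at the point
E_s = 0, E_t = 1, F_s = 1/2, F_t = 3/4, G_s = 3/2, G_t = 0
E_tt = 2, F_st = 1, G_ss = 2
By Brioschi, K is (det M1 - det M2) divided by (EG - F^2) squared.
M1 = [[-E_tt/2 + F_st - G_ss/2, E_s/2, F_s - E_t/2], [F_t - G_s/2, E, F], [G_t/2, F, G]] = [[-1, 0, 0], [0, 5/4, 3/8], [0, 3/8, 25/16]]; det M1 = -29/16
M2 = [[0, E_t/2, G_s/2], [E_t/2, E, F], [G_s/2, F, G]] = [[0, 1/2, 3/4], [1/2, 5/4, 3/8], [3/4, 3/8, 25/16]]; det M2 = -13/16
det M1 - det M2 = -1; K = -1 / (29/16)^2 = -256/841

Answer: K = -256/841


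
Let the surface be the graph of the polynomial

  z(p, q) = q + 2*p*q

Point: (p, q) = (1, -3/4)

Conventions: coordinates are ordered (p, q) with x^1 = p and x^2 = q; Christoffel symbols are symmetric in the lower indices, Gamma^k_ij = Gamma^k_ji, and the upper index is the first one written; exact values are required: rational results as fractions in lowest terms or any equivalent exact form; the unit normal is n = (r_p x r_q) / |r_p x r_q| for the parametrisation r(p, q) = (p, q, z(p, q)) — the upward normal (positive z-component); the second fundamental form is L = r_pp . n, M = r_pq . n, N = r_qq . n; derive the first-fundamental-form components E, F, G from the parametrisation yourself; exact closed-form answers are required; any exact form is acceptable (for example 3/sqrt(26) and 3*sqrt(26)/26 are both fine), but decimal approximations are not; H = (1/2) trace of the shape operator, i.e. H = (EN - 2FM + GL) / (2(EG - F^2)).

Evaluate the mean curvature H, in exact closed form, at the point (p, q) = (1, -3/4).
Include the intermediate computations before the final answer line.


z_p = -3/2, z_q = 3, z_pp = 0, z_pq = 2, z_qq = 0
E = 13/4, F = -9/2, G = 10; answer radicand W^2 = 49/4
unnormalised second-form numerators: l = 0, m = 2, n = 0; L = l/sqrt(49/4), and similarly M = m/sqrt(W^2), N = n/sqrt(W^2)
H = (E*n - 2*F*m + G*l) / (2*(EG - F^2)*sqrt(W^2)); E*n - 2*F*m + G*l = 18, EG - F^2 = 49/4, so H = (36/49)/sqrt(49/4)

Answer: H = 72/343


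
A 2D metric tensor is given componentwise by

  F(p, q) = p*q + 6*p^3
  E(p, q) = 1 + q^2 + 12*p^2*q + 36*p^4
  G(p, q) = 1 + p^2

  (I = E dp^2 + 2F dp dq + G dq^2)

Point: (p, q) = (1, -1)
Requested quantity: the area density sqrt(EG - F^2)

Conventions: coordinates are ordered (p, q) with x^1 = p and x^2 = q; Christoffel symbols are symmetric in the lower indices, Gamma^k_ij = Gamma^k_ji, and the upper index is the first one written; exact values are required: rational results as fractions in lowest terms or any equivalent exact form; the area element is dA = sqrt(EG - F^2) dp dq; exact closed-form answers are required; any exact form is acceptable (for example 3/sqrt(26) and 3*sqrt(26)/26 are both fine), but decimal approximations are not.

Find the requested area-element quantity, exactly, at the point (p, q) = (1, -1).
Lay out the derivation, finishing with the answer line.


E = 26, F = 5, G = 2; EG - F^2 = 27

Answer: sqrt(EG - F^2) = 3*sqrt(3)


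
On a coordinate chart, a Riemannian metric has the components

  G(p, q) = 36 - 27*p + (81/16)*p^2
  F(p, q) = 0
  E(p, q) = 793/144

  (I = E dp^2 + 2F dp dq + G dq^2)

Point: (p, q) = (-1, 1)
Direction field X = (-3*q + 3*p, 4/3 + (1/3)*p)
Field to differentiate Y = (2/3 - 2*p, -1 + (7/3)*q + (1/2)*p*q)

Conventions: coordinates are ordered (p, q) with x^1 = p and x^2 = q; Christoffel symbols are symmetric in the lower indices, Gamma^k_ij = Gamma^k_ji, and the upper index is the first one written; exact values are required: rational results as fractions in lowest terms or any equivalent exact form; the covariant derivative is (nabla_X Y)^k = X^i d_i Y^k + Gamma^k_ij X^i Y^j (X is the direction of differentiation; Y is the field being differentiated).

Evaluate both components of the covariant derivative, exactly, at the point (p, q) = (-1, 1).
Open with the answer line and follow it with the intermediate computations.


Answer: (nabla_X Y)^p = 23487/1586, (nabla_X Y)^q = -35/66

E = 793/144, F = 0, G = 1089/16 at the point
E_p = 0, E_q = 0, F_p = 0, F_q = 0, G_p = -297/8, G_q = 0
EG - F^2 = 95953/256;  g^inv = (256/95953) * [[1089/16, 0], [0, 793/144]]
first-kind symbols [ij,l] = (1/2)(d_i g_jl + d_j g_il - d_l g_ij): [pp,p] = E_p/2 = 0, [pp,q] = F_p - E_q/2 = 0, [pq,p] = E_q/2 = 0, [pq,q] = G_p/2 = -297/16, [qq,p] = F_q - G_p/2 = 297/16, [qq,q] = G_q/2 = 0
Gamma^p_ij = (G*[ij,p] - F*[ij,q])/(EG - F^2), Gamma^q_ij = (E*[ij,q] - F*[ij,p])/(EG - F^2)
Gamma_ppp = 0, Gamma_ppq = 0, Gamma_pqq = 2673/793, Gamma_qpp = 0, Gamma_qpq = -3/11, Gamma_qqq = 0
X = (-6, 1), Y = (8/3, 5/6) at the point


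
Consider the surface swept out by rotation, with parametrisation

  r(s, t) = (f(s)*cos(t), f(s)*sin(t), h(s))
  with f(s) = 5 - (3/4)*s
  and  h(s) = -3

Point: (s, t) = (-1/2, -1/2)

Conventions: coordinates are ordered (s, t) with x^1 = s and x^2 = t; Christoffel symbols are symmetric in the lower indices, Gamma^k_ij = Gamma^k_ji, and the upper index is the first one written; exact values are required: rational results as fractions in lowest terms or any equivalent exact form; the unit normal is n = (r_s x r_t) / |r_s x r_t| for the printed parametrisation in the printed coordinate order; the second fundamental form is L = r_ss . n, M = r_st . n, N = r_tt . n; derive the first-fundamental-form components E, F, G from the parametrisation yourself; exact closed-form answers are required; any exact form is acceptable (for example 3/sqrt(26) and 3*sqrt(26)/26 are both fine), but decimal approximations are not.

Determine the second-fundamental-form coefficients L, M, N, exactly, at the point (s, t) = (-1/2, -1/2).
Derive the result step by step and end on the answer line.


f = 43/8, f' = -3/4, f'' = 0, h' = 0, h'' = 0
E = 9/16, F = 0, G = 1849/64; answer radicand W^2 = 9/16
unnormalised second-form numerators: l = 0, m = 0, n = 0; L = l/sqrt(9/16), and similarly M = m/sqrt(W^2), N = n/sqrt(W^2)

Answer: L = 0, M = 0, N = 0


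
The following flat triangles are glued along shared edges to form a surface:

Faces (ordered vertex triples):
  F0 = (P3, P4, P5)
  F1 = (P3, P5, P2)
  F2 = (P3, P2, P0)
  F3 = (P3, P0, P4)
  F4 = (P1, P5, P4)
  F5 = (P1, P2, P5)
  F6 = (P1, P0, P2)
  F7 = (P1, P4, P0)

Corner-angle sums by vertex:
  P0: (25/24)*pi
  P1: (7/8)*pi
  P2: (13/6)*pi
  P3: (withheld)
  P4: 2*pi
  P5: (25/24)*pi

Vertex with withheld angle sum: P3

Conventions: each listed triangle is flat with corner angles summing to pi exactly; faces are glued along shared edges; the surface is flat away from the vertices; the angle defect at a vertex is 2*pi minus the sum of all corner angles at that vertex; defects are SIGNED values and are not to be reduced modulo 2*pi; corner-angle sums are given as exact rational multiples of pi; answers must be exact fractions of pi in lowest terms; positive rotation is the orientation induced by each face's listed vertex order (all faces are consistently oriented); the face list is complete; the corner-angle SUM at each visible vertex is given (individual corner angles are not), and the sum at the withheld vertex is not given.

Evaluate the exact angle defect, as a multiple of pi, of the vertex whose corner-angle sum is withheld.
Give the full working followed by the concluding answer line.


V = 6, E = 12, F = 8; chi = V - E + F = 2
Gauss-Bonnet: total defect = 2*pi*chi = 4*pi; visible defects sum to (23/8)*pi

Answer: defect(P3) = (9/8)*pi


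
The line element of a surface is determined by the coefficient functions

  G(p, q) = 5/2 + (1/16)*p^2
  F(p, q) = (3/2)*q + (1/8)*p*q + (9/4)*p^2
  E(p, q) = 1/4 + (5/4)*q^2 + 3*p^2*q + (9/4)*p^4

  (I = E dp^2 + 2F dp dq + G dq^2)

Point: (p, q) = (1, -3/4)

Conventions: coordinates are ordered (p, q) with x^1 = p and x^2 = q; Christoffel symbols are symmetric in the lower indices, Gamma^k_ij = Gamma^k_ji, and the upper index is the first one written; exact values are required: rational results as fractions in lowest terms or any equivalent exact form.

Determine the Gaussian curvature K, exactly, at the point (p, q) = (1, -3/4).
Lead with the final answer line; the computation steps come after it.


Answer: K = -243184/124609

E = 61/64, F = 33/32, G = 41/16, EG - F^2 = 353/256 at the point
E_p = 9/2, E_q = 9/8, F_p = 141/32, F_q = 13/8, G_p = 1/8, G_q = 0
E_qq = 5/2, F_pq = 1/8, G_pp = 1/8
Compute both Brioschi determinants and normalise by (EG - F^2)^2.
M1 = [[-E_qq/2 + F_pq - G_pp/2, E_p/2, F_p - E_q/2], [F_q - G_p/2, E, F], [G_q/2, F, G]] = [[-19/16, 9/4, 123/32], [25/16, 61/64, 33/32], [0, 33/32, 41/16]]; det M1 = -72953/16384
M2 = [[0, E_q/2, G_p/2], [E_q/2, E, F], [G_p/2, F, G]] = [[0, 9/16, 1/16], [9/16, 61/64, 33/32], [1/16, 33/32, 41/16]]; det M2 = -12157/16384
det M1 - det M2 = -15199/4096; K = -15199/4096 / (353/256)^2 = -243184/124609


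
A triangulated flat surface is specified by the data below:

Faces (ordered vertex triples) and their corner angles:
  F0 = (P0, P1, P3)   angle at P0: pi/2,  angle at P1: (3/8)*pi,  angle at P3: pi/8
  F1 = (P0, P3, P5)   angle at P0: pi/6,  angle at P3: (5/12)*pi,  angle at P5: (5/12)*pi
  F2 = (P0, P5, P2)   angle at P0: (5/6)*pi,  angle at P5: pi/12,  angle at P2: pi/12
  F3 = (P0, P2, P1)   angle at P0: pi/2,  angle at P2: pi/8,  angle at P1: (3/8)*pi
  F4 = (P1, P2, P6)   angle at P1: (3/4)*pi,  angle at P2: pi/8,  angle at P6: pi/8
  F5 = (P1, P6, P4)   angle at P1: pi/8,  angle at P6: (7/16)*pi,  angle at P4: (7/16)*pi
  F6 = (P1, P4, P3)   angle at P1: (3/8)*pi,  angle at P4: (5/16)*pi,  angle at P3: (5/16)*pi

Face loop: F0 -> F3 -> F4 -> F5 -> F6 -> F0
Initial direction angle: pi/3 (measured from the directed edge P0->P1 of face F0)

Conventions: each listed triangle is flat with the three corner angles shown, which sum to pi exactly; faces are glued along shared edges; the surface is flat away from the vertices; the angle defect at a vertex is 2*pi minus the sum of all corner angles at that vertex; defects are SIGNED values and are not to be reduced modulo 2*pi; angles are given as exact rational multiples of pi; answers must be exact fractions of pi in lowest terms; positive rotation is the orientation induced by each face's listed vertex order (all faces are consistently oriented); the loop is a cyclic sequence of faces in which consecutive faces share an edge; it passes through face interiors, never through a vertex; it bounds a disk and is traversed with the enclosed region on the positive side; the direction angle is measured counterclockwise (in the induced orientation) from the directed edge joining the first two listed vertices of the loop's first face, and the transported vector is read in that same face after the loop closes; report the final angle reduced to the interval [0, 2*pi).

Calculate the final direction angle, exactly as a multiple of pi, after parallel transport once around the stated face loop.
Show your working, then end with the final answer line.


enclosed vertex P1: corner angles sum to 2*pi, defect = 2*pi - 2*pi = 0
the rotation equals the total enclosed defect, so the final angle is initial + defects (mod 2*pi)
final angle = pi/3 + 0 = pi/3 (mod 2*pi)

Answer: final direction angle = pi/3


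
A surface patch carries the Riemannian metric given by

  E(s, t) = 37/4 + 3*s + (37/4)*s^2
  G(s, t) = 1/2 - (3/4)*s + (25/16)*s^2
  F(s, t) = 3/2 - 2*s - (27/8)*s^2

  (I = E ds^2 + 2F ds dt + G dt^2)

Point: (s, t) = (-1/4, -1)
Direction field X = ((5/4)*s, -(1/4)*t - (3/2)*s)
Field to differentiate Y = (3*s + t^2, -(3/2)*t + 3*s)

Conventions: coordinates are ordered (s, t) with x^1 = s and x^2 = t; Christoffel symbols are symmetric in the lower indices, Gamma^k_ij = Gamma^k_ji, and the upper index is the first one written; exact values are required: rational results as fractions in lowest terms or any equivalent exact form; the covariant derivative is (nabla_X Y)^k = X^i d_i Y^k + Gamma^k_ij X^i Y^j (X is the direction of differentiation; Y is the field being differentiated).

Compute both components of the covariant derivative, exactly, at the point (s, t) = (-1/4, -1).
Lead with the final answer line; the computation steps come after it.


Answer: (nabla_X Y)^s = -220447/102944, (nabla_X Y)^t = -12049/6434

E = 581/64, F = 229/128, G = 201/256 at the point
E_s = -13/8, E_t = 0, F_s = -5/16, F_t = 0, G_s = -49/32, G_t = 0
EG - F^2 = 16085/4096;  g^inv = (4096/16085) * [[201/256, -229/128], [-229/128, 581/64]]
first-kind symbols [ij,l] = (1/2)(d_i g_jl + d_j g_il - d_l g_ij): [ss,s] = E_s/2 = -13/16, [ss,t] = F_s - E_t/2 = -5/16, [st,s] = E_t/2 = 0, [st,t] = G_s/2 = -49/64, [tt,s] = F_t - G_s/2 = 49/64, [tt,t] = G_t/2 = 0
Gamma^s_ij = (G*[ij,s] - F*[ij,t])/(EG - F^2), Gamma^t_ij = (E*[ij,t] - F*[ij,s])/(EG - F^2)
Gamma_sss = -323/16085, Gamma_sst = 11221/32170, Gamma_stt = 9849/64340, Gamma_tss = -5666/16085, Gamma_tst = -28469/16085, Gamma_ttt = -11221/32170
X = (-5/16, 5/8), Y = (1/4, 3/4) at the point


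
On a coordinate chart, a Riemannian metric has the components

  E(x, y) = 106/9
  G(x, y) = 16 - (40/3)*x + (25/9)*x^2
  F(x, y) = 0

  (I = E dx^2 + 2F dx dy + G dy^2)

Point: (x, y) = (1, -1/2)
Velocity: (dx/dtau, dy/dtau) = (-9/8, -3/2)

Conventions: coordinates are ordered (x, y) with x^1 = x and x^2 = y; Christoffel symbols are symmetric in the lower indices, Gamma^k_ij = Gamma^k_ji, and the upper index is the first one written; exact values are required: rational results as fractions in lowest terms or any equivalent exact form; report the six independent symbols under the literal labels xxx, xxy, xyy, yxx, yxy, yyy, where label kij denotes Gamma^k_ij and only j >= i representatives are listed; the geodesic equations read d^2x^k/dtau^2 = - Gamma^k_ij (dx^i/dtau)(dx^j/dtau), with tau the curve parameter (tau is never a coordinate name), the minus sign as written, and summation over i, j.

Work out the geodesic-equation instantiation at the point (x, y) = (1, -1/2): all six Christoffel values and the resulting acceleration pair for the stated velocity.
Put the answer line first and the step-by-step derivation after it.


Answer: Gamma_xxx = 0, Gamma_xxy = 0, Gamma_xyy = 35/106, Gamma_yxx = 0, Gamma_yxy = -5/7, Gamma_yyy = 0; accelerations (d^2x/dtau^2, d^2y/dtau^2) = (-315/424, 135/56)

E = 106/9, F = 0, G = 49/9 at the point
E_x = 0, E_y = 0, F_x = 0, F_y = 0, G_x = -70/9, G_y = 0
EG - F^2 = 5194/81;  g^inv = (81/5194) * [[49/9, 0], [0, 106/9]]
first-kind symbols [ij,l] = (1/2)(d_i g_jl + d_j g_il - d_l g_ij): [xx,x] = E_x/2 = 0, [xx,y] = F_x - E_y/2 = 0, [xy,x] = E_y/2 = 0, [xy,y] = G_x/2 = -35/9, [yy,x] = F_y - G_x/2 = 35/9, [yy,y] = G_y/2 = 0
Gamma^x_ij = (G*[ij,x] - F*[ij,y])/(EG - F^2), Gamma^y_ij = (E*[ij,y] - F*[ij,x])/(EG - F^2)
Gamma_xxx = 0, Gamma_xxy = 0, Gamma_xyy = 35/106, Gamma_yxx = 0, Gamma_yxy = -5/7, Gamma_yyy = 0
d^2x/dtau^2 = -(Gamma_xxx*(-9/8)^2 + 2*Gamma_xxy*(-9/8)*(-3/2) + Gamma_xyy*(-3/2)^2) = -315/424
d^2y/dtau^2 = -(Gamma_yxx*(-9/8)^2 + 2*Gamma_yxy*(-9/8)*(-3/2) + Gamma_yyy*(-3/2)^2) = 135/56


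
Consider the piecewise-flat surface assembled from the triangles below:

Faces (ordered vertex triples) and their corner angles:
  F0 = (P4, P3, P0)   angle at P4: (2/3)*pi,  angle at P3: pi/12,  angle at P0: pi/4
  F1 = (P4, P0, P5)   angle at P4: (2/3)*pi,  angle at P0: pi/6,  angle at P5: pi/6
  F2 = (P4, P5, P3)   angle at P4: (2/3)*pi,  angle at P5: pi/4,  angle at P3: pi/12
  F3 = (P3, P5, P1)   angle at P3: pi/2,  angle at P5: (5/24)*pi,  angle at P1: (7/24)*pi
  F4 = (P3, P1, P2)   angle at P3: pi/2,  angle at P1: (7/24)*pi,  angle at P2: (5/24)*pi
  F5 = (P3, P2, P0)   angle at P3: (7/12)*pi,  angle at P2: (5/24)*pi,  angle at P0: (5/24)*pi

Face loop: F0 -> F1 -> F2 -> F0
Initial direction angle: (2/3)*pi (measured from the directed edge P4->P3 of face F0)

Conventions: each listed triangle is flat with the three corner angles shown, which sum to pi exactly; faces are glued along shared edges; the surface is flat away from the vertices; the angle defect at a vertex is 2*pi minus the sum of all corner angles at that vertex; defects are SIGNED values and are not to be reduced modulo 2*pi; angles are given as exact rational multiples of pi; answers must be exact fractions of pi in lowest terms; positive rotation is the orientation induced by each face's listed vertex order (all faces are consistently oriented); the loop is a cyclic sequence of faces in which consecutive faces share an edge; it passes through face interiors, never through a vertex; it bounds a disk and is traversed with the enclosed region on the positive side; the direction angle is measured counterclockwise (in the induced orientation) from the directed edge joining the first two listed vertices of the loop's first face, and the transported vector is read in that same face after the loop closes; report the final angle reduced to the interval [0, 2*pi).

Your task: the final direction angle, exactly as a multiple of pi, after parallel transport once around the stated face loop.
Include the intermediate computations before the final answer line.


enclosed vertex P4: corner angles sum to 2*pi, defect = 2*pi - 2*pi = 0
the rotation equals the total enclosed defect, so the final angle is initial + defects (mod 2*pi)
final angle = (2/3)*pi + 0 = (2/3)*pi (mod 2*pi)

Answer: final direction angle = (2/3)*pi


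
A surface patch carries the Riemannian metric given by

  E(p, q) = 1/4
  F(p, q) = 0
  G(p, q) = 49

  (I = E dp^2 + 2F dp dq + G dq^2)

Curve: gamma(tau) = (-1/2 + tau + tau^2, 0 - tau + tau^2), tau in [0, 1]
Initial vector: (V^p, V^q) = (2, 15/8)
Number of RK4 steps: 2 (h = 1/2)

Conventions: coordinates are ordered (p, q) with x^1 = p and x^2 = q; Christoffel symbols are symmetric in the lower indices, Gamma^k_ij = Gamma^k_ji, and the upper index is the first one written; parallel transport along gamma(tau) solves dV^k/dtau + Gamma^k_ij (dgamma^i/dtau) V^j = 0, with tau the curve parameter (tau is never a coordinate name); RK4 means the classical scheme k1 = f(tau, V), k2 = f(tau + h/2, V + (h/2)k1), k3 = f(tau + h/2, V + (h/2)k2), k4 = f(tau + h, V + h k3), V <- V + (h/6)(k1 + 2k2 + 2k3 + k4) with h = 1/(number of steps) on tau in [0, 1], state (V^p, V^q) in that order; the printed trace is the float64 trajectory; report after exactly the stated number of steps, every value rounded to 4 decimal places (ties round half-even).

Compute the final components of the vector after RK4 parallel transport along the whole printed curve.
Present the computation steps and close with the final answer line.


gamma'(tau) = (1 + 2*tau, -1 + 2*tau); f(tau, V)^k = -Gamma^k_ij(gamma(tau)) gamma'^i(tau) V^j; h = 1/2; intermediate values shown to 6 dp
curve data and Christoffel symbols at the stage parameters:
  tau = 0.000000: gamma = (-0.500000, 0.000000), gamma' = (1.000000, -1.000000); Gamma_ppp = 0.000000, Gamma_ppq = 0.000000, Gamma_pqq = 0.000000, Gamma_qpp = 0.000000, Gamma_qpq = 0.000000, Gamma_qqq = 0.000000
  tau = 0.250000: gamma = (-0.187500, -0.187500), gamma' = (1.500000, -0.500000); Gamma_ppp = 0.000000, Gamma_ppq = 0.000000, Gamma_pqq = 0.000000, Gamma_qpp = 0.000000, Gamma_qpq = 0.000000, Gamma_qqq = 0.000000
  tau = 0.500000: gamma = (0.250000, -0.250000), gamma' = (2.000000, 0.000000); Gamma_ppp = 0.000000, Gamma_ppq = 0.000000, Gamma_pqq = 0.000000, Gamma_qpp = 0.000000, Gamma_qpq = 0.000000, Gamma_qqq = 0.000000
  tau = 0.750000: gamma = (0.812500, -0.187500), gamma' = (2.500000, 0.500000); Gamma_ppp = 0.000000, Gamma_ppq = 0.000000, Gamma_pqq = 0.000000, Gamma_qpp = 0.000000, Gamma_qpq = 0.000000, Gamma_qqq = 0.000000
  tau = 1.000000: gamma = (1.500000, 0.000000), gamma' = (3.000000, 1.000000); Gamma_ppp = 0.000000, Gamma_ppq = 0.000000, Gamma_pqq = 0.000000, Gamma_qpp = 0.000000, Gamma_qpq = 0.000000, Gamma_qqq = 0.000000
step 0: V^p = 2.0000, V^q = 1.8750
step 1: k1 = (0.000000, 0.000000), k2 = (0.000000, 0.000000), k3 = (0.000000, 0.000000), k4 = (0.000000, 0.000000); V <- V + (h/6)(k1 + 2k2 + 2k3 + k4): V^p = 2.0000, V^q = 1.8750
step 2: k1 = (0.000000, 0.000000), k2 = (0.000000, 0.000000), k3 = (0.000000, 0.000000), k4 = (0.000000, 0.000000); V <- V + (h/6)(k1 + 2k2 + 2k3 + k4): V^p = 2.0000, V^q = 1.8750

Answer: V^p = 2.0000, V^q = 1.8750


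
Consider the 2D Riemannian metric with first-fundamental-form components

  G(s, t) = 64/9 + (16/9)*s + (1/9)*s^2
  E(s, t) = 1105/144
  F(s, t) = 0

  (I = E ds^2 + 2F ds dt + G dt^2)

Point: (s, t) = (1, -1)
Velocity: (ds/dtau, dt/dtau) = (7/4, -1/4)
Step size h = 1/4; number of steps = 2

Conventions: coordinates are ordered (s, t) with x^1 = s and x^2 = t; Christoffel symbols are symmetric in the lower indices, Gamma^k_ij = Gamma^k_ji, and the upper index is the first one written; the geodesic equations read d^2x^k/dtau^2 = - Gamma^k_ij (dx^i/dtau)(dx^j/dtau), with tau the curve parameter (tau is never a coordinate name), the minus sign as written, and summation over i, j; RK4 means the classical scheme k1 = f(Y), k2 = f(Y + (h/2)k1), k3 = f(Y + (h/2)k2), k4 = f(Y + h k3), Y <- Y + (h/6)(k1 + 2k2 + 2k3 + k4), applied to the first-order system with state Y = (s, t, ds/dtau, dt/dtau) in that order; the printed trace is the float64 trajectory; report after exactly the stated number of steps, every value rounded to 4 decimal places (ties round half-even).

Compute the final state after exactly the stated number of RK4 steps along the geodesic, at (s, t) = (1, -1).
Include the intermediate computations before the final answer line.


f(Y) = (ds/dtau, dt/dtau, -Gamma^s_ij Y'^i Y'^j, -Gamma^t_ij Y'^i Y'^j) with the Gammas evaluated at the stage position; h = 0.250000; intermediate values shown to 6 dp
step 0: s = 1.0000, t = -1.0000, ds/dtau = 1.7500, dt/dtau = -0.2500
step 1:
  k1: at (s, t) = (1.000000, -1.000000), (ds/dtau, dt/dtau) = (1.750000, -0.250000); Gamma_sss = 0.000000, Gamma_sst = 0.000000, Gamma_stt = -0.130317, Gamma_tss = 0.000000, Gamma_tst = 0.111111, Gamma_ttt = 0.000000; k1 = (1.750000, -0.250000, 0.008145, 0.097222)
  k2: at (s, t) = (1.218750, -1.031250), (ds/dtau, dt/dtau) = (1.751018, -0.237847); Gamma_sss = 0.000000, Gamma_sst = 0.000000, Gamma_stt = -0.133484, Gamma_tss = 0.000000, Gamma_tst = 0.108475, Gamma_ttt = 0.000000; k2 = (1.751018, -0.237847, 0.007551, 0.090354)
  k3: at (s, t) = (1.218877, -1.029731), (ds/dtau, dt/dtau) = (1.750944, -0.238706); Gamma_sss = 0.000000, Gamma_sst = 0.000000, Gamma_stt = -0.133486, Gamma_tss = 0.000000, Gamma_tst = 0.108473, Gamma_ttt = 0.000000; k3 = (1.750944, -0.238706, 0.007606, 0.090675)
  k4: at (s, t) = (1.437736, -1.059676), (ds/dtau, dt/dtau) = (1.751902, -0.227331); Gamma_sss = 0.000000, Gamma_sst = 0.000000, Gamma_stt = -0.136655, Gamma_tss = 0.000000, Gamma_tst = 0.105958, Gamma_ttt = 0.000000; k4 = (1.751902, -0.227331, 0.007062, 0.084398)
  Y <- Y + (h/6)(k1 + 2k2 + 2k3 + k4): s = 1.4377, t = -1.0596, ds/dtau = 1.7519, dt/dtau = -0.2273
step 2:
  k1: at (s, t) = (1.437743, -1.059602), (ds/dtau, dt/dtau) = (1.751897, -0.227347); Gamma_sss = 0.000000, Gamma_sst = 0.000000, Gamma_stt = -0.136655, Gamma_tss = 0.000000, Gamma_tst = 0.105958, Gamma_ttt = 0.000000; k1 = (1.751897, -0.227347, 0.007063, 0.084403)
  k2: at (s, t) = (1.656730, -1.088020), (ds/dtau, dt/dtau) = (1.752780, -0.216796); Gamma_sss = 0.000000, Gamma_sst = 0.000000, Gamma_stt = -0.139826, Gamma_tss = 0.000000, Gamma_tst = 0.103555, Gamma_ttt = 0.000000; k2 = (1.752780, -0.216796, 0.006572, 0.078701)
  k3: at (s, t) = (1.656840, -1.086701), (ds/dtau, dt/dtau) = (1.752718, -0.217509); Gamma_sss = 0.000000, Gamma_sst = 0.000000, Gamma_stt = -0.139828, Gamma_tss = 0.000000, Gamma_tst = 0.103554, Gamma_ttt = 0.000000; k3 = (1.752718, -0.217509, 0.006615, 0.078956)
  k4: at (s, t) = (1.875922, -1.113979), (ds/dtau, dt/dtau) = (1.753551, -0.207608); Gamma_sss = 0.000000, Gamma_sst = 0.000000, Gamma_stt = -0.143000, Gamma_tss = 0.000000, Gamma_tst = 0.101256, Gamma_ttt = 0.000000; k4 = (1.753551, -0.207608, 0.006163, 0.073725)
  Y <- Y + (h/6)(k1 + 2k2 + 2k3 + k4): s = 1.8759, t = -1.1139, ds/dtau = 1.7535, dt/dtau = -0.2076

Answer: s = 1.8759, t = -1.1139, ds/dtau = 1.7535, dt/dtau = -0.2076
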